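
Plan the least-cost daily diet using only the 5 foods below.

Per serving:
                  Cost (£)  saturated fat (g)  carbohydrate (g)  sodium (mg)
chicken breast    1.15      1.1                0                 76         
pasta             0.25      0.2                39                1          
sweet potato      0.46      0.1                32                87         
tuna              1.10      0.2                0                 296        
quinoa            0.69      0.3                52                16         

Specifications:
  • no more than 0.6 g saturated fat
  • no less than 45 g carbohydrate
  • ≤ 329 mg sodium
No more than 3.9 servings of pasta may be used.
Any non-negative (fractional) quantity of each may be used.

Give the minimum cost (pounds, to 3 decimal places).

£0.288

Let x1 = servings of chicken breast, x2 = servings of pasta, x3 = servings of sweet potato, x4 = servings of tuna, x5 = servings of quinoa.
min 1.15x1 + 0.25x2 + 0.46x3 + 1.1x4 + 0.69x5 s.t.:
  1.1x1 + 0.2x2 + 0.1x3 + 0.2x4 + 0.3x5 ≤ 0.6   (saturated fat)
  39x2 + 32x3 + 52x5 ≥ 45   (carbohydrate)
  76x1 + 1x2 + 87x3 + 296x4 + 16x5 ≤ 329   (sodium)
  x2 ≤ 3.9
  x1, x2, x3, x4, x5 ≥ 0.
At the optimum only pasta is positive (chicken breast, sweet potato, tuna, quinoa = 0). The carbohydrate requirement is met with equality.
So pasta = 1.1538 servings.
Objective = 0.25·1.1538 = 0.28845.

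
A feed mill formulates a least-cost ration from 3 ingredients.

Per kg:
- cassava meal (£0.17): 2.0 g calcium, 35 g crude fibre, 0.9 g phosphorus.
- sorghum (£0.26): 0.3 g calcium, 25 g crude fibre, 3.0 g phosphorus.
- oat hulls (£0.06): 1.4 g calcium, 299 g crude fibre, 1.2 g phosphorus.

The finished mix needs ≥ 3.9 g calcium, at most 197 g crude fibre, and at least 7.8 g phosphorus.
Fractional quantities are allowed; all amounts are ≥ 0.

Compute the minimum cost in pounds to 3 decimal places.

£0.792

Let x1 = kg of cassava meal, x2 = kg of sorghum, x3 = kg of oat hulls.
Minimize 0.17x1 + 0.26x2 + 0.06x3 s.t.:
  2x1 + 0.3x2 + 1.4x3 ≥ 3.9   (calcium)
  35x1 + 25x2 + 299x3 ≤ 197   (crude fibre)
  0.9x1 + 3x2 + 1.2x3 ≥ 7.8   (phosphorus)
  x1, x2, x3 ≥ 0.
The optimal mix uses every input. There the calcium, crude fibre, phosphorus constraints are tight.
Solving gives x1 = 1.418, x2 = 2.046, x3 = 0.3218.
Total cost: 0.17·1.418 + 0.26·2.046 + 0.06·0.3218 = 0.79233.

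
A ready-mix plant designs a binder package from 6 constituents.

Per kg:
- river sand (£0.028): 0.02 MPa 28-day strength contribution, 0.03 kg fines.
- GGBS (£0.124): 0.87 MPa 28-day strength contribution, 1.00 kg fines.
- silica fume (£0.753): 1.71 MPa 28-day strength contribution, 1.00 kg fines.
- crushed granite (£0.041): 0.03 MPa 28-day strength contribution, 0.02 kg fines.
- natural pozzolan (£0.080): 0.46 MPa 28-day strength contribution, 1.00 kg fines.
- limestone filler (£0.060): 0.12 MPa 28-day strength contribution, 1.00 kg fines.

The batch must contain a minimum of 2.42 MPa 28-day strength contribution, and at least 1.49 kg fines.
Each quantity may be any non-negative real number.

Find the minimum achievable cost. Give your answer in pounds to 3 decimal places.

£0.345

Treat it as an LP. Let x1 = kg of river sand, x2 = kg of GGBS, x3 = kg of silica fume, x4 = kg of crushed granite, x5 = kg of natural pozzolan, x6 = kg of limestone filler.
min 0.028x1 + 0.124x2 + 0.753x3 + 0.041x4 + 0.08x5 + 0.06x6 subject to:
  0.02x1 + 0.87x2 + 1.71x3 + 0.03x4 + 0.46x5 + 0.12x6 ≥ 2.42   (28-day strength contribution)
  0.03x1 + 1x2 + 1x3 + 0.02x4 + 1x5 + 1x6 ≥ 1.49   (fines)
  x1, x2, x3, x4, x5, x6 ≥ 0.
The minimum-cost mix takes nothing from river sand, silica fume, crushed granite, natural pozzolan, limestone filler — only GGBS. Binding constraint: 28-day strength contribution.
That vertex is x2 = 2.782.
Total cost: 0.124·2.782 = 0.34497.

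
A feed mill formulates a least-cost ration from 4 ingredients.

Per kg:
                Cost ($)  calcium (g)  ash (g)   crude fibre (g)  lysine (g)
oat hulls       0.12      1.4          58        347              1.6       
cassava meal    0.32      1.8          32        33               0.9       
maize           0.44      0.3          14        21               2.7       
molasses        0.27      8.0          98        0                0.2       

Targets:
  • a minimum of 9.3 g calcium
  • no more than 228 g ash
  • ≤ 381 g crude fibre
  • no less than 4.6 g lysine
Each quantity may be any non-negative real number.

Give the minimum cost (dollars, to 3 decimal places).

Set it up as a linear program. Let x1 = kg of oat hulls, x2 = kg of cassava meal, x3 = kg of maize, x4 = kg of molasses.
Minimise 0.12x1 + 0.32x2 + 0.44x3 + 0.27x4 subject to:
  1.4x1 + 1.8x2 + 0.3x3 + 8x4 ≥ 9.3   (calcium)
  58x1 + 32x2 + 14x3 + 98x4 ≤ 228   (ash)
  347x1 + 33x2 + 21x3 ≤ 381   (crude fibre)
  1.6x1 + 0.9x2 + 2.7x3 + 0.2x4 ≥ 4.6   (lysine)
  x1, x2, x3, x4 ≥ 0.
At the optimum only oat hulls, maize, molasses are positive (cassava meal = 0). Binding constraints: calcium, crude fibre, lysine.
Solving gives x1 = 1.036, x3 = 1.02, x4 = 0.9429.
Objective = 0.12·1.036 + 0.44·1.02 + 0.27·0.9429 = 0.82770.

$0.828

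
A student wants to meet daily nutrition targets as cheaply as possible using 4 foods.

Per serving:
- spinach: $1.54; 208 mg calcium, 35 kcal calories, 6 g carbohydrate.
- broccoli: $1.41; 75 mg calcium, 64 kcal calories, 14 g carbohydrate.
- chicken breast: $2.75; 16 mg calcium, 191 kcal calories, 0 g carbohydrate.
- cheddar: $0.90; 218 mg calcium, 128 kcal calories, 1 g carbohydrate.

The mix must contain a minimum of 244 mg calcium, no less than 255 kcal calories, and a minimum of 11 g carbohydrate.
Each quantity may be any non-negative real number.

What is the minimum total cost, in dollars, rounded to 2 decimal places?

Set it up as a linear program. Let x1 = servings of spinach, x2 = servings of broccoli, x3 = servings of chicken breast, x4 = servings of cheddar.
Minimise 1.54x1 + 1.41x2 + 2.75x3 + 0.9x4 s.t.:
  208x1 + 75x2 + 16x3 + 218x4 ≥ 244   (calcium)
  35x1 + 64x2 + 191x3 + 128x4 ≥ 255   (calories)
  6x1 + 14x2 + 1x4 ≥ 11   (carbohydrate)
  x1, x2, x3, x4 ≥ 0.
At the optimum only broccoli, cheddar are positive (spinach, chicken breast = 0). There the calories and carbohydrate constraints are tight.
So broccoli = 0.6672 servings, cheddar = 1.659 servings.
Hence cost = 1.41·0.6672 + 0.9·1.659 = $2.4339.

$2.43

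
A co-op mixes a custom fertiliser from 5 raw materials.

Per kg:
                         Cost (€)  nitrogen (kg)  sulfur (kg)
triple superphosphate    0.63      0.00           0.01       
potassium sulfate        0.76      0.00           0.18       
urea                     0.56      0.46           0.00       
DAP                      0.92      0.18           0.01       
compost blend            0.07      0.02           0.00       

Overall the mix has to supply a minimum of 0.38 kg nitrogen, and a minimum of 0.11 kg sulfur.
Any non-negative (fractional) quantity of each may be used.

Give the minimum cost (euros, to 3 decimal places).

Let x1 = kg of triple superphosphate, x2 = kg of potassium sulfate, x3 = kg of urea, x4 = kg of DAP, x5 = kg of compost blend.
min 0.63x1 + 0.76x2 + 0.56x3 + 0.92x4 + 0.07x5 s.t.:
  0.46x3 + 0.18x4 + 0.02x5 ≥ 0.38   (nitrogen)
  0.01x1 + 0.18x2 + 0.01x4 ≥ 0.11   (sulfur)
  x1, x2, x3, x4, x5 ≥ 0.
At the optimum only potassium sulfate, urea are positive (triple superphosphate, DAP, compost blend = 0). There the nitrogen and sulfur constraints are tight.
Solving gives x2 = 0.6111, x3 = 0.8261.
Cost = 0.76·0.6111 + 0.56·0.8261 = 0.92705.

€0.927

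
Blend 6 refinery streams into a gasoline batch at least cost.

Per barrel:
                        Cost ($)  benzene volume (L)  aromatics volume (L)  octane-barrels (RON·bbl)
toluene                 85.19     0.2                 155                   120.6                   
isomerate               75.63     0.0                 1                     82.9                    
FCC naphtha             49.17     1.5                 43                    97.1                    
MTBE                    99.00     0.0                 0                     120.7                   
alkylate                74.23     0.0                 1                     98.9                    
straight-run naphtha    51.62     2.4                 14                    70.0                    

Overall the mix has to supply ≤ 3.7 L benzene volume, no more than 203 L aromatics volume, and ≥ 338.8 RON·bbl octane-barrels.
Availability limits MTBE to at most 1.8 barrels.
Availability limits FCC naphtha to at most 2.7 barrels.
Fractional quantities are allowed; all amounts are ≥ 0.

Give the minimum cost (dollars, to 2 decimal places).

$194.40

This is a linear program. Let x1 = barrels of toluene, x2 = barrels of isomerate, x3 = barrels of FCC naphtha, x4 = barrels of MTBE, x5 = barrels of alkylate, x6 = barrels of straight-run naphtha.
Minimize 85.19x1 + 75.63x2 + 49.17x3 + 99x4 + 74.23x5 + 51.62x6 s.t.:
  0.2x1 + 1.5x3 + 2.4x6 ≤ 3.7   (benzene volume)
  155x1 + 1x2 + 43x3 + 1x5 + 14x6 ≤ 203   (aromatics volume)
  120.6x1 + 82.9x2 + 97.1x3 + 120.7x4 + 98.9x5 + 70x6 ≥ 338.8   (octane-barrels)
  x4 ≤ 1.8
  x3 ≤ 2.7
  x1, x2, x3, x4, x5, x6 ≥ 0.
The minimum-cost mix takes nothing from isomerate, MTBE, straight-run naphtha — only toluene, FCC naphtha, alkylate. Binding constraints: benzene volume, aromatics volume, octane-barrels.
Optimal quantities: toluene = 0.64739 barrels, FCC naphtha = 2.3803 barrels, alkylate = 0.29922 barrels.
Objective = 85.19·0.64739 + 49.17·2.3803 + 74.23·0.29922 = 194.4016.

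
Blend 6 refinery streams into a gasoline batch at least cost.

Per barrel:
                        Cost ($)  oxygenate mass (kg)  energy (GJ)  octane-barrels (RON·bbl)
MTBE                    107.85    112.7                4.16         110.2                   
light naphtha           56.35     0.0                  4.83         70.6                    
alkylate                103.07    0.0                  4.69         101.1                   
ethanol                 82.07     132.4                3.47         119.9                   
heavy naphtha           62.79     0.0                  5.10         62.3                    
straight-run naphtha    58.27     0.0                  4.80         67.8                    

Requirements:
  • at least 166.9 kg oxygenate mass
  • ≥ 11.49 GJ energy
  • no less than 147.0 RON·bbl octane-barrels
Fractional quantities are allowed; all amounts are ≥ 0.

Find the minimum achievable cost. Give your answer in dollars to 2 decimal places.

$186.47

Set it up as a linear program. Let x1 = barrels of MTBE, x2 = barrels of light naphtha, x3 = barrels of alkylate, x4 = barrels of ethanol, x5 = barrels of heavy naphtha, x6 = barrels of straight-run naphtha.
Minimise 107.85x1 + 56.35x2 + 103.07x3 + 82.07x4 + 62.79x5 + 58.27x6 subject to:
  112.7x1 + 132.4x4 ≥ 166.9   (oxygenate mass)
  4.16x1 + 4.83x2 + 4.69x3 + 3.47x4 + 5.1x5 + 4.8x6 ≥ 11.49   (energy)
  110.2x1 + 70.6x2 + 101.1x3 + 119.9x4 + 62.3x5 + 67.8x6 ≥ 147   (octane-barrels)
  x1, x2, x3, x4, x5, x6 ≥ 0.
The minimum-cost mix takes nothing from MTBE, alkylate, heavy naphtha, straight-run naphtha — only light naphtha, ethanol. The oxygenate mass and energy requirements are met with equality.
Solving gives x2 = 1.47325, x4 = 1.26057.
Objective = 56.35·1.47325 + 82.07·1.26057 = 186.4726.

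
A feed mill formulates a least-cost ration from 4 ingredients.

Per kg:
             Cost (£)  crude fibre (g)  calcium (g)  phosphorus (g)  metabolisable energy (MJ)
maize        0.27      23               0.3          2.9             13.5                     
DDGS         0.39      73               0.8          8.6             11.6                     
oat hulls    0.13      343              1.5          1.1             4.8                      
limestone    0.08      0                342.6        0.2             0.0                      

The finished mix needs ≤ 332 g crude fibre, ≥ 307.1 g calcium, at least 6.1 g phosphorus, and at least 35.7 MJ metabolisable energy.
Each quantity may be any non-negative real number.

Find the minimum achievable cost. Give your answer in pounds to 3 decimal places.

£0.786

This is a linear program. Let x1 = kg of maize, x2 = kg of DDGS, x3 = kg of oat hulls, x4 = kg of limestone.
min 0.27x1 + 0.39x2 + 0.13x3 + 0.08x4 s.t.:
  23x1 + 73x2 + 343x3 ≤ 332   (crude fibre)
  0.3x1 + 0.8x2 + 1.5x3 + 342.6x4 ≥ 307.1   (calcium)
  2.9x1 + 8.6x2 + 1.1x3 + 0.2x4 ≥ 6.1   (phosphorus)
  13.5x1 + 11.6x2 + 4.8x3 ≥ 35.7   (metabolisable energy)
  x1, x2, x3, x4 ≥ 0.
The minimum-cost mix takes nothing from DDGS, oat hulls — only maize, limestone. Binding constraints: calcium and metabolisable energy.
That vertex is x1 = 2.6444, x4 = 0.89406.
Cost = 0.27·2.6444 + 0.08·0.89406 = 0.78551.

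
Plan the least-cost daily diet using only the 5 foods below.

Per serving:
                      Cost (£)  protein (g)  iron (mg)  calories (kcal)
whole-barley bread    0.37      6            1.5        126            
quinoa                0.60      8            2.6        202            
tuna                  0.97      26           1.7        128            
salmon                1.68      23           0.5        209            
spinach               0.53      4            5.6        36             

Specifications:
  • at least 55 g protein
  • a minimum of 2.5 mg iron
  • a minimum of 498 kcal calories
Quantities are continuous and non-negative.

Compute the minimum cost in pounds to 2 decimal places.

£2.40

Let x1 = servings of whole-barley bread, x2 = servings of quinoa, x3 = servings of tuna, x4 = servings of salmon, x5 = servings of spinach.
Minimize 0.37x1 + 0.6x2 + 0.97x3 + 1.68x4 + 0.53x5 with:
  6x1 + 8x2 + 26x3 + 23x4 + 4x5 ≥ 55   (protein)
  1.5x1 + 2.6x2 + 1.7x3 + 0.5x4 + 5.6x5 ≥ 2.5   (iron)
  126x1 + 202x2 + 128x3 + 209x4 + 36x5 ≥ 498   (calories)
  x1, x2, x3, x4, x5 ≥ 0.
The cheapest feasible vertex uses only whole-barley bread, tuna; quinoa, salmon, spinach are not used. The protein and calories requirements are met with equality.
So whole-barley bread = 2.356 servings, tuna = 1.572 servings.
Hence cost = 0.37·2.356 + 0.97·1.572 = £2.3966.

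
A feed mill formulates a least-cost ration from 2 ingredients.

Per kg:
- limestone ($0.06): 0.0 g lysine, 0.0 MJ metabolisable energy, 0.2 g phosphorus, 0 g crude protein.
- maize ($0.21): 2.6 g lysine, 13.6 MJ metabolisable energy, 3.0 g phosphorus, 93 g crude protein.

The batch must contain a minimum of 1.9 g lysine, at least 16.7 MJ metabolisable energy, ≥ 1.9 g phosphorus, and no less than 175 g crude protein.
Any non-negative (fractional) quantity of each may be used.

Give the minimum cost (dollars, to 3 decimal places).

$0.395

This is a linear program. Let x1 = kg of limestone, x2 = kg of maize.
Minimise 0.06x1 + 0.21x2 with:
  2.6x2 ≥ 1.9   (lysine)
  13.6x2 ≥ 16.7   (metabolisable energy)
  0.2x1 + 3x2 ≥ 1.9   (phosphorus)
  93x2 ≥ 175   (crude protein)
  x1, x2 ≥ 0.
The optimal basis is {maize}; limestone drops out. There the crude protein constraint is tight.
So maize = 1.882 kg.
Hence cost = 0.21·1.882 = $0.39522.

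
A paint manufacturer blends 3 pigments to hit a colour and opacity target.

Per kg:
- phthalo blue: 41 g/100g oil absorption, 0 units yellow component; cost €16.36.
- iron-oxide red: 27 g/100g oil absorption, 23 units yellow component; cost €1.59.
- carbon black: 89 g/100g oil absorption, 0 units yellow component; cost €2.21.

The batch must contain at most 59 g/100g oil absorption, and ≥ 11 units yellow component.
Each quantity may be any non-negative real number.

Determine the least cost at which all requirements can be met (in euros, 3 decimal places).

Let x1 = kg of phthalo blue, x2 = kg of iron-oxide red, x3 = kg of carbon black.
Minimize 16.36x1 + 1.59x2 + 2.21x3 s.t.:
  41x1 + 27x2 + 89x3 ≤ 59   (oil absorption)
  23x2 ≥ 11   (yellow component)
  x1, x2, x3 ≥ 0.
The optimal basis is {iron-oxide red}; phthalo blue, carbon black drop out. There the yellow component constraint is tight.
So iron-oxide red = 0.4783 kg.
Cost = 1.59·0.4783 = 0.760497.

€0.760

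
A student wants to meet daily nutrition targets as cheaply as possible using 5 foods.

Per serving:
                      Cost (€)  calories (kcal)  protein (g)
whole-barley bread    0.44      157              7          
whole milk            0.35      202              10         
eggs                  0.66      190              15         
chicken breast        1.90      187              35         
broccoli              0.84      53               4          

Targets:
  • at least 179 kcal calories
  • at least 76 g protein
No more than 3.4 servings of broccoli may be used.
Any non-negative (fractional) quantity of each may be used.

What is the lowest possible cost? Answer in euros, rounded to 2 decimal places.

€2.66

Treat it as an LP. Let x1 = servings of whole-barley bread, x2 = servings of whole milk, x3 = servings of eggs, x4 = servings of chicken breast, x5 = servings of broccoli.
min 0.44x1 + 0.35x2 + 0.66x3 + 1.9x4 + 0.84x5 subject to:
  157x1 + 202x2 + 190x3 + 187x4 + 53x5 ≥ 179   (calories)
  7x1 + 10x2 + 15x3 + 35x4 + 4x5 ≥ 76   (protein)
  x5 ≤ 3.4
  x1, x2, x3, x4, x5 ≥ 0.
The minimum-cost mix takes nothing from whole-barley bread, eggs, chicken breast, broccoli — only whole milk. There the protein constraint is tight.
Solving gives x2 = 7.6.
Cost = 0.35·7.6 = 2.6600.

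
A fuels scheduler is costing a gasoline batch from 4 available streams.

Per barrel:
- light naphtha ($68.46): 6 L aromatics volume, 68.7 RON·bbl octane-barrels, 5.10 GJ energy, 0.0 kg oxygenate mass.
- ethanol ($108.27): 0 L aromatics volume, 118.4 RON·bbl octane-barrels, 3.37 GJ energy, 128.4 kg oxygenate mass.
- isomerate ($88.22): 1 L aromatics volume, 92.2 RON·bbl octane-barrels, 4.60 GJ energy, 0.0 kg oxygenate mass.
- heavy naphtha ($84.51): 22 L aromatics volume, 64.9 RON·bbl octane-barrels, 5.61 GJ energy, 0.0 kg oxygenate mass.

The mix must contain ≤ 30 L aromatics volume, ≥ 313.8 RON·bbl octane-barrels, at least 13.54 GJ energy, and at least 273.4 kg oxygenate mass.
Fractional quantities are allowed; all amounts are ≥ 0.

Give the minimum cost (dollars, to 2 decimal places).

Treat it as an LP. Let x1 = barrels of light naphtha, x2 = barrels of ethanol, x3 = barrels of isomerate, x4 = barrels of heavy naphtha.
Minimize 68.46x1 + 108.27x2 + 88.22x3 + 84.51x4 s.t.:
  6x1 + 1x3 + 22x4 ≤ 30   (aromatics volume)
  68.7x1 + 118.4x2 + 92.2x3 + 64.9x4 ≥ 313.8   (octane-barrels)
  5.1x1 + 3.37x2 + 4.6x3 + 5.61x4 ≥ 13.54   (energy)
  128.4x2 ≥ 273.4   (oxygenate mass)
  x1, x2, x3, x4 ≥ 0.
The optimal basis is {light naphtha, ethanol}; isomerate, heavy naphtha drop out. Binding constraints: energy and oxygenate mass.
So light naphtha = 1.2479 barrels, ethanol = 2.1293 barrels.
Cost = 68.46·1.2479 + 108.27·2.1293 = 315.9705.

$315.97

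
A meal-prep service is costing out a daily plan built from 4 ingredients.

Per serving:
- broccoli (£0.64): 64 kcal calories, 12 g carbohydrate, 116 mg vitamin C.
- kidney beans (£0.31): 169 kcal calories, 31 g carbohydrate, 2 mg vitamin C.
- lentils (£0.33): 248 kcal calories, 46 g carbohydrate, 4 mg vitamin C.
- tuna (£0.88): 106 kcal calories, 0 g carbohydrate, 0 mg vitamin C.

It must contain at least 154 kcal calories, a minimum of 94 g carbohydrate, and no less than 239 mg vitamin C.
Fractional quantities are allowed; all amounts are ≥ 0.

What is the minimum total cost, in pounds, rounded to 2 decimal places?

This is a linear program. Let x1 = servings of broccoli, x2 = servings of kidney beans, x3 = servings of lentils, x4 = servings of tuna.
Minimize 0.64x1 + 0.31x2 + 0.33x3 + 0.88x4 subject to:
  64x1 + 169x2 + 248x3 + 106x4 ≥ 154   (calories)
  12x1 + 31x2 + 46x3 ≥ 94   (carbohydrate)
  116x1 + 2x2 + 4x3 ≥ 239   (vitamin C)
  x1, x2, x3, x4 ≥ 0.
The optimal basis is {broccoli, lentils}; kidney beans, tuna drop out. Binding constraints: carbohydrate and vitamin C.
So broccoli = 2.008 servings, lentils = 1.52 servings.
Objective = 0.64·2.008 + 0.33·1.52 = 1.7867.

£1.79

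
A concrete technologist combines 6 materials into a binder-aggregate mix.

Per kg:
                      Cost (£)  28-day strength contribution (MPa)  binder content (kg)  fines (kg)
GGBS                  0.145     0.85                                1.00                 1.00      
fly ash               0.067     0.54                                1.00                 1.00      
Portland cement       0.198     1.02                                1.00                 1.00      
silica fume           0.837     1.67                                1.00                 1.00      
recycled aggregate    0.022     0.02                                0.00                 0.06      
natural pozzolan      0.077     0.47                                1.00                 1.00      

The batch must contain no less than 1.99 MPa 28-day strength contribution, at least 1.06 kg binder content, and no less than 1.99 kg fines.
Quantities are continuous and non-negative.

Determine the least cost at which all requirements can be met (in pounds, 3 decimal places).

£0.247

Treat it as an LP. Let x1 = kg of GGBS, x2 = kg of fly ash, x3 = kg of Portland cement, x4 = kg of silica fume, x5 = kg of recycled aggregate, x6 = kg of natural pozzolan.
Minimize 0.145x1 + 0.067x2 + 0.198x3 + 0.837x4 + 0.022x5 + 0.077x6 subject to:
  0.85x1 + 0.54x2 + 1.02x3 + 1.67x4 + 0.02x5 + 0.47x6 ≥ 1.99   (28-day strength contribution)
  1x1 + 1x2 + 1x3 + 1x4 + 1x6 ≥ 1.06   (binder content)
  1x1 + 1x2 + 1x3 + 1x4 + 0.06x5 + 1x6 ≥ 1.99   (fines)
  x1, x2, x3, x4, x5, x6 ≥ 0.
The cheapest feasible vertex uses only fly ash; GGBS, Portland cement, silica fume, recycled aggregate, natural pozzolan are not used. Binding constraint: 28-day strength contribution.
That vertex is x2 = 3.685.
Hence cost = 0.067·3.685 = £0.24690.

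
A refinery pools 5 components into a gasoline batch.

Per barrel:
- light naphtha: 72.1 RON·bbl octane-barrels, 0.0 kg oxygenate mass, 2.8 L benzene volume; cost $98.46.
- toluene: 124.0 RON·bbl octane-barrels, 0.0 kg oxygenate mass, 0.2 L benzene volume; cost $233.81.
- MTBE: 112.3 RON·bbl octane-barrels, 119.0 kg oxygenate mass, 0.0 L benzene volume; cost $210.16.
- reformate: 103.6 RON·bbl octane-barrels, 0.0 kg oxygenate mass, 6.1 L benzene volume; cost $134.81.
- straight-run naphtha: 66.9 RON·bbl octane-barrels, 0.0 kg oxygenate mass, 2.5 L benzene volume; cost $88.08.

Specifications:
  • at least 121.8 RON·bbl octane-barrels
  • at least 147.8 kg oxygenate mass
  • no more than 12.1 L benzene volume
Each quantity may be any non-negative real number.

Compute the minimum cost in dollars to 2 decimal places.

Let x1 = barrels of light naphtha, x2 = barrels of toluene, x3 = barrels of MTBE, x4 = barrels of reformate, x5 = barrels of straight-run naphtha.
Minimize 98.46x1 + 233.81x2 + 210.16x3 + 134.81x4 + 88.08x5 with:
  72.1x1 + 124x2 + 112.3x3 + 103.6x4 + 66.9x5 ≥ 121.8   (octane-barrels)
  119x3 ≥ 147.8   (oxygenate mass)
  2.8x1 + 0.2x2 + 6.1x4 + 2.5x5 ≤ 12.1   (benzene volume)
  x1, x2, x3, x4, x5 ≥ 0.
The cheapest feasible vertex uses only MTBE; light naphtha, toluene, reformate, straight-run naphtha are not used. Binding constraint: oxygenate mass.
So MTBE = 1.242 barrels.
Cost = 210.16·1.242 = 261.0187.

$261.02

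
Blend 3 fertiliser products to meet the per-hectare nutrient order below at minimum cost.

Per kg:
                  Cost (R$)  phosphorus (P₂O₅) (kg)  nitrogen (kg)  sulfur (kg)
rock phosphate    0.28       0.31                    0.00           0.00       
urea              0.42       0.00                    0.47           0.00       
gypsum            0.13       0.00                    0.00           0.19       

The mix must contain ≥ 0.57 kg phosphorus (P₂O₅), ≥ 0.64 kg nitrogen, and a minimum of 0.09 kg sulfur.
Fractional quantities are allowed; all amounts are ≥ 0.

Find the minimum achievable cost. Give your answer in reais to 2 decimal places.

This is a linear program. Let x1 = kg of rock phosphate, x2 = kg of urea, x3 = kg of gypsum.
min 0.28x1 + 0.42x2 + 0.13x3 s.t.:
  0.31x1 ≥ 0.57   (phosphorus (P₂O₅))
  0.47x2 ≥ 0.64   (nitrogen)
  0.19x3 ≥ 0.09   (sulfur)
  x1, x2, x3 ≥ 0.
The optimal mix uses every input. Binding constraints: phosphorus (P₂O₅), nitrogen, sulfur.
So rock phosphate = 1.839 kg, urea = 1.362 kg, gypsum = 0.4737 kg.
Cost = 0.28·1.839 + 0.42·1.362 + 0.13·0.4737 = 1.1485.

R$1.15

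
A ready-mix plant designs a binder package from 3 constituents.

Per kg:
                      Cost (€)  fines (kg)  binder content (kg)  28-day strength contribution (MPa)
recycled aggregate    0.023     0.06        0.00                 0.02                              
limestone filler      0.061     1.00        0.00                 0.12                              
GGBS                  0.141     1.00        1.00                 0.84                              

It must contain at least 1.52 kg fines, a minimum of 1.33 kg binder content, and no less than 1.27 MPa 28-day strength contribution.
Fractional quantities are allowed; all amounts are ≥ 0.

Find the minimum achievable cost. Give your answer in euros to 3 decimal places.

€0.214

Set it up as a linear program. Let x1 = kg of recycled aggregate, x2 = kg of limestone filler, x3 = kg of GGBS.
min 0.023x1 + 0.061x2 + 0.141x3 subject to:
  0.06x1 + 1x2 + 1x3 ≥ 1.52   (fines)
  1x3 ≥ 1.33   (binder content)
  0.02x1 + 0.12x2 + 0.84x3 ≥ 1.27   (28-day strength contribution)
  x1, x2, x3 ≥ 0.
The cheapest feasible vertex uses only limestone filler, GGBS; recycled aggregate is not used. The fines and 28-day strength contribution requirements are met with equality.
That vertex is x2 = 0.009444, x3 = 1.511.
Cost = 0.061·0.009444 + 0.141·1.511 = 0.21363.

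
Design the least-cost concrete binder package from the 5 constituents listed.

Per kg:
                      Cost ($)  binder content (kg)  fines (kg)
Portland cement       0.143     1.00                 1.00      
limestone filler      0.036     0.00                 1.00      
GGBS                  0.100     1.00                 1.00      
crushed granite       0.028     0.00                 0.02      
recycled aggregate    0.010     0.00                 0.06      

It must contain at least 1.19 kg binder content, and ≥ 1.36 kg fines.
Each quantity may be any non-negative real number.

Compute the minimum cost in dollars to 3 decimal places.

$0.125

Set it up as a linear program. Let x1 = kg of Portland cement, x2 = kg of limestone filler, x3 = kg of GGBS, x4 = kg of crushed granite, x5 = kg of recycled aggregate.
Minimise 0.143x1 + 0.036x2 + 0.1x3 + 0.028x4 + 0.01x5 s.t.:
  1x1 + 1x3 ≥ 1.19   (binder content)
  1x1 + 1x2 + 1x3 + 0.02x4 + 0.06x5 ≥ 1.36   (fines)
  x1, x2, x3, x4, x5 ≥ 0.
The cheapest feasible vertex uses only limestone filler, GGBS; Portland cement, crushed granite, recycled aggregate are not used. There the binder content and fines constraints are tight.
Solving gives x2 = 0.17, x3 = 1.19.
Total cost: 0.036·0.17 + 0.1·1.19 = 0.12512.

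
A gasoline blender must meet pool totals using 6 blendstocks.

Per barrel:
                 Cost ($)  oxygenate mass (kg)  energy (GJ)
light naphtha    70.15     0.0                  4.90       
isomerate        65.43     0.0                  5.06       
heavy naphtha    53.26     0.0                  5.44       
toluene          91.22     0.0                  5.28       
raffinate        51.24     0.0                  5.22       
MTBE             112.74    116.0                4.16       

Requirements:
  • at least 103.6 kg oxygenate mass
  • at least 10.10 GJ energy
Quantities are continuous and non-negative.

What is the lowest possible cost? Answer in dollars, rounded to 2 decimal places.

$163.20

Let x1 = barrels of light naphtha, x2 = barrels of isomerate, x3 = barrels of heavy naphtha, x4 = barrels of toluene, x5 = barrels of raffinate, x6 = barrels of MTBE.
Minimize 70.15x1 + 65.43x2 + 53.26x3 + 91.22x4 + 51.24x5 + 112.74x6 with:
  116x6 ≥ 103.6   (oxygenate mass)
  4.9x1 + 5.06x2 + 5.44x3 + 5.28x4 + 5.22x5 + 4.16x6 ≥ 10.1   (energy)
  x1, x2, x3, x4, x5, x6 ≥ 0.
At the optimum only heavy naphtha, MTBE are positive (light naphtha, isomerate, toluene, raffinate = 0). The oxygenate mass and energy requirements are met with equality.
That vertex is x3 = 1.1737, x6 = 0.8931.
Cost = 53.26·1.1737 + 112.74·0.8931 = 163.1994.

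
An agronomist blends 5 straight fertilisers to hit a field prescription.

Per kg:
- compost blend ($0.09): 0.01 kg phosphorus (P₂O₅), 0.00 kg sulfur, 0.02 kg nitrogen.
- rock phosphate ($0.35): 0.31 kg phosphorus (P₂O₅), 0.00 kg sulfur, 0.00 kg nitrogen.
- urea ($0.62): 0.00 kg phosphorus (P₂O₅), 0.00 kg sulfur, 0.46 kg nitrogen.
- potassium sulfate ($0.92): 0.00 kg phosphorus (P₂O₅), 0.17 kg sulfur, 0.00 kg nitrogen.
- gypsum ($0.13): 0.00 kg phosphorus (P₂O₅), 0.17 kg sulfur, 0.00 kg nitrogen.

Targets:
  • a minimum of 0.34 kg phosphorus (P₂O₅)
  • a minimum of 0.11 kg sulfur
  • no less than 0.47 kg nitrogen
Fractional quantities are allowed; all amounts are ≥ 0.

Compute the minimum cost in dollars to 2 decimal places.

$1.10

Set it up as a linear program. Let x1 = kg of compost blend, x2 = kg of rock phosphate, x3 = kg of urea, x4 = kg of potassium sulfate, x5 = kg of gypsum.
min 0.09x1 + 0.35x2 + 0.62x3 + 0.92x4 + 0.13x5 s.t.:
  0.01x1 + 0.31x2 ≥ 0.34   (phosphorus (P₂O₅))
  0.17x4 + 0.17x5 ≥ 0.11   (sulfur)
  0.02x1 + 0.46x3 ≥ 0.47   (nitrogen)
  x1, x2, x3, x4, x5 ≥ 0.
The cheapest feasible vertex uses only rock phosphate, urea, gypsum; compost blend, potassium sulfate are not used. The phosphorus (P₂O₅), sulfur, nitrogen requirements are met with equality.
So rock phosphate = 1.097 kg, urea = 1.022 kg, gypsum = 0.6471 kg.
Total cost: 0.35·1.097 + 0.62·1.022 + 0.13·0.6471 = 1.1017.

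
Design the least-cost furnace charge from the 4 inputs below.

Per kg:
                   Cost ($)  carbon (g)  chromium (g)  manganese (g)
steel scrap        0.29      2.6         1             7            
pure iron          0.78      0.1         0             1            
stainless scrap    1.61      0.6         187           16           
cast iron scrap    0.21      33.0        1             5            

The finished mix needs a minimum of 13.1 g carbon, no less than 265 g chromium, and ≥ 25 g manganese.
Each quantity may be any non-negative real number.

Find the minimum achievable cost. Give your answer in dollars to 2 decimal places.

$2.38

Let x1 = kg of steel scrap, x2 = kg of pure iron, x3 = kg of stainless scrap, x4 = kg of cast iron scrap.
Minimize 0.29x1 + 0.78x2 + 1.61x3 + 0.21x4 with:
  2.6x1 + 0.1x2 + 0.6x3 + 33x4 ≥ 13.1   (carbon)
  1x1 + 187x3 + 1x4 ≥ 265   (chromium)
  7x1 + 1x2 + 16x3 + 5x4 ≥ 25   (manganese)
  x1, x2, x3, x4 ≥ 0.
The minimum-cost mix takes nothing from pure iron — only steel scrap, stainless scrap, cast iron scrap. There the carbon, chromium, manganese constraints are tight.
So steel scrap = 0.07687 kg, stainless scrap = 1.415 kg, cast iron scrap = 0.3652 kg.
Cost = 0.29·0.07687 + 1.61·1.415 + 0.21·0.3652 = 2.3771.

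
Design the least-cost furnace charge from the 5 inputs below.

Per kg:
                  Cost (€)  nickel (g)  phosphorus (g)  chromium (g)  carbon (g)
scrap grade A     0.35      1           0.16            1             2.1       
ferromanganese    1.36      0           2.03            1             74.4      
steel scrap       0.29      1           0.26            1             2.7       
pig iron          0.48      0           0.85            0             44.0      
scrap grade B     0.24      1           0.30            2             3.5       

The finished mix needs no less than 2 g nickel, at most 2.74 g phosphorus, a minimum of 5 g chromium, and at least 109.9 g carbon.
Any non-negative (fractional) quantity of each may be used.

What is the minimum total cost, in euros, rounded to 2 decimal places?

Set it up as a linear program. Let x1 = kg of scrap grade A, x2 = kg of ferromanganese, x3 = kg of steel scrap, x4 = kg of pig iron, x5 = kg of scrap grade B.
Minimize 0.35x1 + 1.36x2 + 0.29x3 + 0.48x4 + 0.24x5 subject to:
  1x1 + 1x3 + 1x5 ≥ 2   (nickel)
  0.16x1 + 2.03x2 + 0.26x3 + 0.85x4 + 0.3x5 ≤ 2.74   (phosphorus)
  1x1 + 1x2 + 1x3 + 2x5 ≥ 5   (chromium)
  2.1x1 + 74.4x2 + 2.7x3 + 44x4 + 3.5x5 ≥ 109.9   (carbon)
  x1, x2, x3, x4, x5 ≥ 0.
The optimal basis is {pig iron, scrap grade B}; scrap grade A, ferromanganese, steel scrap drop out. There the chromium and carbon constraints are tight.
Solving gives x4 = 2.299, x5 = 2.5.
Objective = 0.48·2.299 + 0.24·2.5 = 1.7035.

€1.70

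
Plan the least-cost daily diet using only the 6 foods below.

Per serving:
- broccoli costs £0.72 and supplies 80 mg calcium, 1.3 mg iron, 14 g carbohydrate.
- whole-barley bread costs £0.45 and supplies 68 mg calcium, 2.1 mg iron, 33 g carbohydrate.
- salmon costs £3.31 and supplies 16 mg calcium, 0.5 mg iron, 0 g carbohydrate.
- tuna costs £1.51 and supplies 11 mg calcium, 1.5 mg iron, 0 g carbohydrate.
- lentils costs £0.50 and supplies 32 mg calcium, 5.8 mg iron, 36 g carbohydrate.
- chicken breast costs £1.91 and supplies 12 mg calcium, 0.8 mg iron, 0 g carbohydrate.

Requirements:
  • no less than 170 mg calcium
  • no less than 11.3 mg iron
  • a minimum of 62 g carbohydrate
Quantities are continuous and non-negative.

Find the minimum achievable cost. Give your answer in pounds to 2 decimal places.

£1.49

Treat it as an LP. Let x1 = servings of broccoli, x2 = servings of whole-barley bread, x3 = servings of salmon, x4 = servings of tuna, x5 = servings of lentils, x6 = servings of chicken breast.
Minimise 0.72x1 + 0.45x2 + 3.31x3 + 1.51x4 + 0.5x5 + 1.91x6 with:
  80x1 + 68x2 + 16x3 + 11x4 + 32x5 + 12x6 ≥ 170   (calcium)
  1.3x1 + 2.1x2 + 0.5x3 + 1.5x4 + 5.8x5 + 0.8x6 ≥ 11.3   (iron)
  14x1 + 33x2 + 36x5 ≥ 62   (carbohydrate)
  x1, x2, x3, x4, x5, x6 ≥ 0.
The minimum-cost mix takes nothing from broccoli, salmon, tuna, chicken breast — only whole-barley bread, lentils. The calcium and iron requirements are met with equality.
Solving gives x2 = 1.908, x5 = 1.257.
Cost = 0.45·1.908 + 0.5·1.257 = 1.4871.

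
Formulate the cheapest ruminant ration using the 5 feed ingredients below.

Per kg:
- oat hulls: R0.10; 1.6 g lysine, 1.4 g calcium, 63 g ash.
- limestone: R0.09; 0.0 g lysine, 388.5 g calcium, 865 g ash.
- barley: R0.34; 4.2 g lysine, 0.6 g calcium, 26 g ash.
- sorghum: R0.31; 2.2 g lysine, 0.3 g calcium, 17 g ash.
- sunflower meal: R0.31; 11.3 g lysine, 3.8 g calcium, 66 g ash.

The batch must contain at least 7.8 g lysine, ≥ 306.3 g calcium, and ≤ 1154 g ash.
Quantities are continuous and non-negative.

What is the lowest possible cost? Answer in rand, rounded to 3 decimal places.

This is a linear program. Let x1 = kg of oat hulls, x2 = kg of limestone, x3 = kg of barley, x4 = kg of sorghum, x5 = kg of sunflower meal.
min 0.1x1 + 0.09x2 + 0.34x3 + 0.31x4 + 0.31x5 s.t.:
  1.6x1 + 4.2x3 + 2.2x4 + 11.3x5 ≥ 7.8   (lysine)
  1.4x1 + 388.5x2 + 0.6x3 + 0.3x4 + 3.8x5 ≥ 306.3   (calcium)
  63x1 + 865x2 + 26x3 + 17x4 + 66x5 ≤ 1154   (ash)
  x1, x2, x3, x4, x5 ≥ 0.
The minimum-cost mix takes nothing from oat hulls, barley, sorghum — only limestone, sunflower meal. Binding constraints: lysine and calcium.
Solving gives x2 = 0.7817, x5 = 0.6903.
Hence cost = 0.09·0.7817 + 0.31·0.6903 = R0.28435.

R0.284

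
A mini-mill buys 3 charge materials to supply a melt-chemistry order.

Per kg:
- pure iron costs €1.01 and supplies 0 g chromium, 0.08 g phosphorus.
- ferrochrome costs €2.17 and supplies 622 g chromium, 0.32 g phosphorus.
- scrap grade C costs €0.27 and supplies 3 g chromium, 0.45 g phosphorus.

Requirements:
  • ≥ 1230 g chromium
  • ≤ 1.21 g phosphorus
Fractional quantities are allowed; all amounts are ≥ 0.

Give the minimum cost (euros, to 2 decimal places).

€4.29

Set it up as a linear program. Let x1 = kg of pure iron, x2 = kg of ferrochrome, x3 = kg of scrap grade C.
Minimise 1.01x1 + 2.17x2 + 0.27x3 subject to:
  622x2 + 3x3 ≥ 1230   (chromium)
  0.08x1 + 0.32x2 + 0.45x3 ≤ 1.21   (phosphorus)
  x1, x2, x3 ≥ 0.
The minimum-cost mix takes nothing from pure iron, scrap grade C — only ferrochrome. Binding constraint: chromium.
Optimal quantities: ferrochrome = 1.977 kg.
Cost = 2.17·1.977 = 4.2901.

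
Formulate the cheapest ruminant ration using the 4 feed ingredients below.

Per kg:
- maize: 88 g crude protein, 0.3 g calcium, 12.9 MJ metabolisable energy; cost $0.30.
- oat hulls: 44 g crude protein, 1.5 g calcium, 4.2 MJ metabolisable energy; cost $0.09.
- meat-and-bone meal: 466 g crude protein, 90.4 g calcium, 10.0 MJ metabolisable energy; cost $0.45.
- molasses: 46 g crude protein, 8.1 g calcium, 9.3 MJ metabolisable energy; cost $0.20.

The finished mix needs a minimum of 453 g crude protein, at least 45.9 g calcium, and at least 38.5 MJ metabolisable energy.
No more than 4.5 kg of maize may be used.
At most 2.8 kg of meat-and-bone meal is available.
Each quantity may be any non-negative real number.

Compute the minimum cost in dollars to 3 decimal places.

Let x1 = kg of maize, x2 = kg of oat hulls, x3 = kg of meat-and-bone meal, x4 = kg of molasses.
min 0.3x1 + 0.09x2 + 0.45x3 + 0.2x4 subject to:
  88x1 + 44x2 + 466x3 + 46x4 ≥ 453   (crude protein)
  0.3x1 + 1.5x2 + 90.4x3 + 8.1x4 ≥ 45.9   (calcium)
  12.9x1 + 4.2x2 + 10x3 + 9.3x4 ≥ 38.5   (metabolisable energy)
  x1 ≤ 4.5
  x3 ≤ 2.8
  x1, x2, x3, x4 ≥ 0.
The cheapest feasible vertex uses only oat hulls, meat-and-bone meal, molasses; maize is not used. The crude protein, calcium, metabolisable energy requirements are met with equality.
Solving gives x2 = 5.828, x3 = 0.3054, x4 = 1.179.
Hence cost = 0.09·5.828 + 0.45·0.3054 + 0.2·1.179 = $0.89775.

$0.898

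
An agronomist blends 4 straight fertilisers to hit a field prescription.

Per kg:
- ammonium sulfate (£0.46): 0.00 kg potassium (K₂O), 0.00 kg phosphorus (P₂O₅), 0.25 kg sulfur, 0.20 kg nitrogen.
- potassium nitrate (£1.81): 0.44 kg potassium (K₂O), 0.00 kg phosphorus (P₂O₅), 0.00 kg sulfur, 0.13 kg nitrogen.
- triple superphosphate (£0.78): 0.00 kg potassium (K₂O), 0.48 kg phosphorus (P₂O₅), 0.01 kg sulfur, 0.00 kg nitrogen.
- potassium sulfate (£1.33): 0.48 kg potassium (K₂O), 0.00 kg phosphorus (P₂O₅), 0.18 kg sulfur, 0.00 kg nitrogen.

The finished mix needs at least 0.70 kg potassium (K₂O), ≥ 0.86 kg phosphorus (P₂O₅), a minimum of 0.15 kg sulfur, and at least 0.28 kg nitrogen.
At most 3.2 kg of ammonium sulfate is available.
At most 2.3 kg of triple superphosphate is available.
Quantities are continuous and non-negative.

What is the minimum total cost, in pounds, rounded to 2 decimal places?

£3.98

Let x1 = kg of ammonium sulfate, x2 = kg of potassium nitrate, x3 = kg of triple superphosphate, x4 = kg of potassium sulfate.
Minimise 0.46x1 + 1.81x2 + 0.78x3 + 1.33x4 subject to:
  0.44x2 + 0.48x4 ≥ 0.7   (potassium (K₂O))
  0.48x3 ≥ 0.86   (phosphorus (P₂O₅))
  0.25x1 + 0.01x3 + 0.18x4 ≥ 0.15   (sulfur)
  0.2x1 + 0.13x2 ≥ 0.28   (nitrogen)
  x1 ≤ 3.2
  x3 ≤ 2.3
  x1, x2, x3, x4 ≥ 0.
The optimal basis is {ammonium sulfate, triple superphosphate, potassium sulfate}; potassium nitrate drops out. There the potassium (K₂O), phosphorus (P₂O₅), nitrogen constraints are tight.
That vertex is x1 = 1.4, x3 = 1.792, x4 = 1.458.
Total cost: 0.46·1.4 + 0.78·1.792 + 1.33·1.458 = 3.9809.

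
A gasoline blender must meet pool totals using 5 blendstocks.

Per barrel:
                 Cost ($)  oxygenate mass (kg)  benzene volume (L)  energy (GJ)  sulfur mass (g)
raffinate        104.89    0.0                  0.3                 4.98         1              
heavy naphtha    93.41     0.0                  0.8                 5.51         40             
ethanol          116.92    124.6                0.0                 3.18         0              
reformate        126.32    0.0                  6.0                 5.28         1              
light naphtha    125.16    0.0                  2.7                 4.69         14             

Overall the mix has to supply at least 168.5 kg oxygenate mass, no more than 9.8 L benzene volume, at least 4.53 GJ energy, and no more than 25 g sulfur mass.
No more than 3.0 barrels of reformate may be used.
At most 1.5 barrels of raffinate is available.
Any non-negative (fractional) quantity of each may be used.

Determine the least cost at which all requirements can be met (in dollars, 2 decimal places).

Let x1 = barrels of raffinate, x2 = barrels of heavy naphtha, x3 = barrels of ethanol, x4 = barrels of reformate, x5 = barrels of light naphtha.
Minimise 104.89x1 + 93.41x2 + 116.92x3 + 126.32x4 + 125.16x5 subject to:
  124.6x3 ≥ 168.5   (oxygenate mass)
  0.3x1 + 0.8x2 + 6x4 + 2.7x5 ≤ 9.8   (benzene volume)
  4.98x1 + 5.51x2 + 3.18x3 + 5.28x4 + 4.69x5 ≥ 4.53   (energy)
  1x1 + 40x2 + 1x4 + 14x5 ≤ 25   (sulfur mass)
  x4 ≤ 3
  x1 ≤ 1.5
  x1, x2, x3, x4, x5 ≥ 0.
The minimum-cost mix takes nothing from raffinate, reformate, light naphtha — only heavy naphtha, ethanol. Binding constraints: oxygenate mass and energy.
That vertex is x2 = 0.0416695, x3 = 1.35233.
Cost = 93.41·0.0416695 + 116.92·1.35233 = 162.0068.

$162.01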